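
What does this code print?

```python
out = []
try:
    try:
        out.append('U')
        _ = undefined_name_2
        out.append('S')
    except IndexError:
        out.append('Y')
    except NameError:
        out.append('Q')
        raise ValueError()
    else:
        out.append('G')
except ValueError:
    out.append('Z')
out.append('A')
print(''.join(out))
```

Execution trace: 'U' (inner try body) → 'Q' (inner except NameError) → 'Z' (outer except ValueError) → 'A' (after the try/except). Output: UQZA

Answer: UQZA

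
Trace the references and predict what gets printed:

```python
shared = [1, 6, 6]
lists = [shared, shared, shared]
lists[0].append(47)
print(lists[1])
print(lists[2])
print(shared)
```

Key concept: list of same reference.
Step by step:
`shared = [1, 6, 6]` → shared = [1, 6, 6]
`lists = [shared, shared, shared]` → lists = [[1, 6, 6], [1, 6, 6], [1, 6, 6]]
`lists[0].append(47)` → shared = [1, 6, 6, 47]; lists = [[1, 6, 6, 47], [1, 6, 6, 47], [1, 6, 6, 47]]
`print(lists[1])` → prints [1, 6, 6, 47]
`print(lists[2])` → prints [1, 6, 6, 47]
`print(shared)` → prints [1, 6, 6, 47]

Answer:
[1, 6, 6, 47]
[1, 6, 6, 47]
[1, 6, 6, 47]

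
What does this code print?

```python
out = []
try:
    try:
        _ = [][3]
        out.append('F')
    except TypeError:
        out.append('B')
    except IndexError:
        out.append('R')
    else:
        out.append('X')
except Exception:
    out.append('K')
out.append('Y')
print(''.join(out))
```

Execution trace: 'R' (inner except IndexError) → 'Y' (after the try/except). Output: RY

Answer: RY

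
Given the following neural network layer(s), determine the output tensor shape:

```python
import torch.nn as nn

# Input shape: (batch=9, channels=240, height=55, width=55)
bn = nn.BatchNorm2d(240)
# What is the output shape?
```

Input: (9, 240, 55, 55) -> Output: (9, 240, 55, 55)

Answer: (9, 240, 55, 55)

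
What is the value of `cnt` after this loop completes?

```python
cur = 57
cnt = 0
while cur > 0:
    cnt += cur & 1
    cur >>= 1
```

Count set bits in 57 (binary: 0b111001)
`cnt` takes the values: 0 → 1 → 2 → 3 → 4

Answer: 4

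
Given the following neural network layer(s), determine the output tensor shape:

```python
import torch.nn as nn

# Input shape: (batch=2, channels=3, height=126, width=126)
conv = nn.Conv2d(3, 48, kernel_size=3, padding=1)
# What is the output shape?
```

Input: (2, 3, 126, 126) -> Output: (2, 48, 126, 126)

Answer: (2, 48, 126, 126)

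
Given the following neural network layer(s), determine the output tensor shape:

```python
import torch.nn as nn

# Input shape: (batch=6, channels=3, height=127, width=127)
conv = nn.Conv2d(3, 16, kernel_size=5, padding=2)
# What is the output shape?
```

Input: (6, 3, 127, 127) -> Output: (6, 16, 127, 127)

Answer: (6, 16, 127, 127)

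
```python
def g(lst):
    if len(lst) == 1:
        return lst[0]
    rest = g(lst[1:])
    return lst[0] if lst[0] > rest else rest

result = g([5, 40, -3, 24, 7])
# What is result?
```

Recursive max over [5, 40, -3, 24, 7] = 40

Answer: 40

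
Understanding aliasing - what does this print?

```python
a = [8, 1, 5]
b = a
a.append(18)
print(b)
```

Key concept: basic list aliasing.
Step by step:
`a = [8, 1, 5]` → a = [8, 1, 5]
`b = a` → b = [8, 1, 5] (same object as a)
`a.append(18)` → a = [8, 1, 5, 18] (same object as b); b = [8, 1, 5, 18] (same object as a)
`print(b)` → prints [8, 1, 5, 18]

Answer: [8, 1, 5, 18]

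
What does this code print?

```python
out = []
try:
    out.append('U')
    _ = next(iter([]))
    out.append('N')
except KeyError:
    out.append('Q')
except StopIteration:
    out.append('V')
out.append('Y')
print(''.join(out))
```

Execution trace: 'U' (try body) → 'V' (except StopIteration) → 'Y' (after the try/except). Output: UVY

Answer: UVY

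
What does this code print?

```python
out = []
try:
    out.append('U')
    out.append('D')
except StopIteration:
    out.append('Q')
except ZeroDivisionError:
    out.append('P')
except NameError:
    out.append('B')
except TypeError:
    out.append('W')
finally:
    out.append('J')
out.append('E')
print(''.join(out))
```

Execution trace: 'U' (try body) → 'D' (try body, no exception) → 'J' (finally) → 'E' (after the try/except). Output: UDJE

Answer: UDJE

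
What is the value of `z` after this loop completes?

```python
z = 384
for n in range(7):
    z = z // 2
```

Halve 7 times: 384 // 2^7 = 3
`z` takes the values: 384 → 192 → 96 → 48 → 24 → 12 → 6 → 3

Answer: 3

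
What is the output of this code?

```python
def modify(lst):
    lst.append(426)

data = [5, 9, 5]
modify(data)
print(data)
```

Key concept: function modifies passed list.
Step by step:
`data = [5, 9, 5]` → data = [5, 9, 5]
`modify(data)` → data = [5, 9, 5, 426]
`print(data)` → prints [5, 9, 5, 426]

Answer: [5, 9, 5, 426]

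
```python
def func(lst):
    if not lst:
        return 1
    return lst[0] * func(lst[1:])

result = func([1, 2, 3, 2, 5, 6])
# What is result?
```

Product over [1, 2, 3, 2, 5, 6] = 1 * 2 * 3 * 2 * 5 * 6 = 360

Answer: 360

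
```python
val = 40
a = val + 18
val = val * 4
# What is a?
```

Trace:
`val = 40` → val = 40
`a = val + 18` → a = 58
`val = val * 4` → val = 160
So a = 58

Answer: 58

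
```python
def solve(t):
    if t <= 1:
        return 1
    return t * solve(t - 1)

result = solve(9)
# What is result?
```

solve(9) = 9 * 8 * 7 * 6 * 5 * 4 * 3 * 2 * 1 = 362880

Answer: 362880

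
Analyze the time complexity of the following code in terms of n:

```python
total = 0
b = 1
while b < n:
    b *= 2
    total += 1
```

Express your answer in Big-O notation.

Each loop level contributes: log n. Multiplying the contributions gives O(log n).

Answer: O(log n)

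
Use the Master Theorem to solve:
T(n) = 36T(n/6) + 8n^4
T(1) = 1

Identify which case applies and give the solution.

a=36, b=6, f(n)=8n^4. log_6(36) = 2. Since c=4 > 2 and the regularity condition holds (36(n/6)^4 = (36/6^4)n^4 with 36/6^4 < 1), Case 3 applies: T(n) = Θ(f(n)) = O(n^4).

Answer: O(n^4) - Case 3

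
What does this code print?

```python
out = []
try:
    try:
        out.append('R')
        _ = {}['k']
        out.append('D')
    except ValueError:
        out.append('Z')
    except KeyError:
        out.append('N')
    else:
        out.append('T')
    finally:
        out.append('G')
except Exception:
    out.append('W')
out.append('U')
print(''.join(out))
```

Execution trace: 'R' (inner try body) → 'N' (inner except KeyError) → 'G' (inner finally) → 'U' (after the try/except). Output: RNGU

Answer: RNGU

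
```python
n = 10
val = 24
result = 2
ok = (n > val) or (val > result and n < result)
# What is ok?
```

Trace:
`n = 10` → n = 10
`val = 24` → val = 24
`result = 2` → result = 2
`ok = (n > val) or (val > result and n < result)` → ok = False
So ok = False

Answer: False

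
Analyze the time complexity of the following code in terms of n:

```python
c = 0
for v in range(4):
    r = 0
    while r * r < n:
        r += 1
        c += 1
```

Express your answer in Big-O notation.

Each loop level contributes: 1 × √n. Multiplying the contributions gives O(√n).

Answer: O(√n)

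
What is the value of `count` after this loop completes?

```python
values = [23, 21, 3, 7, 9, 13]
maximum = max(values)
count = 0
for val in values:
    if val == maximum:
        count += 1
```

Count of max value 23 in [23, 21, 3, 7, 9, 13]
`count` takes the values: 0 → 1

Answer: 1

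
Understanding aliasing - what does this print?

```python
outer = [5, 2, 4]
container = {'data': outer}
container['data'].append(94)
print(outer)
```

Key concept: dict holds reference to list.
Step by step:
`outer = [5, 2, 4]` → outer = [5, 2, 4]
`container = {'data': outer}` → container = {'data': [5, 2, 4]}
`container['data'].append(94)` → outer = [5, 2, 4, 94]; container = {'data': [5, 2, 4, 94]}
`print(outer)` → prints [5, 2, 4, 94]

Answer: [5, 2, 4, 94]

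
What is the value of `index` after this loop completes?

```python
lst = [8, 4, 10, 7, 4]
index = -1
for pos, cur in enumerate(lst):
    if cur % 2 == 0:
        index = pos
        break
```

First even number index in [8, 4, 10, 7, 4]
`index` takes the values: -1 → 0

Answer: 0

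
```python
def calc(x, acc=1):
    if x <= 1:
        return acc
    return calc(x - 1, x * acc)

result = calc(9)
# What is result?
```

Accumulator trace (n, acc): (9, 1) -> (8, 9) -> (7, 72) -> (6, 504) -> (5, 3024) -> (4, 15120) -> (3, 60480) -> (2, 181440) -> (1, 362880) -> return 362880

Answer: 362880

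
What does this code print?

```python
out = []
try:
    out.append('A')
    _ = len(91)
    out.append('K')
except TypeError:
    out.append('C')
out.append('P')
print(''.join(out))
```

Execution trace: 'A' (try body) → 'C' (except TypeError) → 'P' (after the try/except). Output: ACP

Answer: ACP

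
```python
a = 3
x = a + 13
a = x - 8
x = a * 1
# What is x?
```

Trace:
`a = 3` → a = 3
`x = a + 13` → x = 16
`a = x - 8` → a = 8
`x = a * 1` → x = 8
So x = 8

Answer: 8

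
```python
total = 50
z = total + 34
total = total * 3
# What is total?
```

Trace:
`total = 50` → total = 50
`z = total + 34` → z = 84
`total = total * 3` → total = 150
So total = 150

Answer: 150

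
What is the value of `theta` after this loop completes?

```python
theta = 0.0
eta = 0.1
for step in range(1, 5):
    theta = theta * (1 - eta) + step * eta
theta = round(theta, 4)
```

Moving average with lr=0.1
`theta` takes the values: 0.0 → 0.1 → 0.29 → 0.561 → 0.9049

Answer: 0.9049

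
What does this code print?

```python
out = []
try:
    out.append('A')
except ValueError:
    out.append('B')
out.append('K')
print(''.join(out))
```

Execution trace: 'A' (try body, no exception) → 'K' (after the try/except). Output: AK

Answer: AK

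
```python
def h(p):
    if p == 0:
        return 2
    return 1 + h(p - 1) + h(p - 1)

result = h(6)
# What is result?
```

h(p) = 1 + 2·h(p-1), h(0)=2. Closed form: (2+1)·2^6 - 1 = 191.

Answer: 191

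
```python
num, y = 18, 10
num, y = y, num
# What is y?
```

Trace:
`num, y = 18, 10` → num = 18; y = 10
`num, y = y, num` → num = 10; y = 18
So y = 18

Answer: 18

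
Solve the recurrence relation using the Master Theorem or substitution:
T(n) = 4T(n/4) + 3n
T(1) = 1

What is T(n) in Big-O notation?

By Master Theorem: a=4, b=4, f(n)=3n. Since log_4(4) = 1 and f(n) = Θ(n^1), Case 2 applies. T(n) = O(n log n).

Answer: O(n log n)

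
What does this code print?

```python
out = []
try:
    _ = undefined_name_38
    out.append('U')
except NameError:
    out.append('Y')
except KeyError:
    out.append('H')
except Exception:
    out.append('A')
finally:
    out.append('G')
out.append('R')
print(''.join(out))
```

Execution trace: 'Y' (except NameError) → 'G' (finally) → 'R' (after the try/except). Output: YGR

Answer: YGR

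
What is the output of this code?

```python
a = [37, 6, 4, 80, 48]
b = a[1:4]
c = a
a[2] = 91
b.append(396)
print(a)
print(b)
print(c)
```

Key concept: slice vs alias.
Step by step:
`a = [37, 6, 4, 80, 48]` → a = [37, 6, 4, 80, 48]
`b = a[1:4]` → b = [6, 4, 80]
`c = a` → c = [37, 6, 4, 80, 48] (same object as a)
`a[2] = 91` → a = [37, 6, 91, 80, 48] (same object as c); c = [37, 6, 91, 80, 48] (same object as a)
`b.append(396)` → b = [6, 4, 80, 396]
`print(a)` → prints [37, 6, 91, 80, 48]
`print(b)` → prints [6, 4, 80, 396]
`print(c)` → prints [37, 6, 91, 80, 48]

Answer:
[37, 6, 91, 80, 48]
[6, 4, 80, 396]
[37, 6, 91, 80, 48]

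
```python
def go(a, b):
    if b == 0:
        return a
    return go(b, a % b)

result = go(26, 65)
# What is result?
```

go(26, 65) -> go(65, 26) -> go(26, 13) -> go(13, 0) -> 13

Answer: 13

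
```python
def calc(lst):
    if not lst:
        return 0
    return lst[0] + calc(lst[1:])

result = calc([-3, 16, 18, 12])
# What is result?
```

(-3) + 16 + 18 + 12 + 0 = 43

Answer: 43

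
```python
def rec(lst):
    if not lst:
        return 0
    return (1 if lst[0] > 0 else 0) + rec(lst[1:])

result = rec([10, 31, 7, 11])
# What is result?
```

Count of positive elements in [10, 31, 7, 11] = 4

Answer: 4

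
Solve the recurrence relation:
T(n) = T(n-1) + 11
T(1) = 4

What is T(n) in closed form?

Unrolling: T(n) = T(1) + 11·(n-1) = 4 + 11(n-1) = 11n - 7.

Answer: T(n) = 11n - 7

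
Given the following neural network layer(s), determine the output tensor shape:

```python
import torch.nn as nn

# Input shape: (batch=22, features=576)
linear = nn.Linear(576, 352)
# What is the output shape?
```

Input: (22, 576) -> Output: (22, 352)

Answer: (22, 352)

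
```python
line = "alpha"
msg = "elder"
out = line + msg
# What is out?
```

Trace:
`line = "alpha"` → line = 'alpha'
`msg = "elder"` → msg = 'elder'
`out = line + msg` → out = 'alphaelder'
So out = 'alphaelder'

Answer: 'alphaelder'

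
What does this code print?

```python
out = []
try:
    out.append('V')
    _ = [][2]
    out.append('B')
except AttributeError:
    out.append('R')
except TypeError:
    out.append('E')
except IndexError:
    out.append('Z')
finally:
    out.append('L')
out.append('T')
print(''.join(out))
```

Execution trace: 'V' (try body) → 'Z' (except IndexError) → 'L' (finally) → 'T' (after the try/except). Output: VZLT

Answer: VZLT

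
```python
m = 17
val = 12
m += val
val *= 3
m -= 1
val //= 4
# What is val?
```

Trace:
`m = 17` → m = 17
`val = 12` → val = 12
`m += val` → m = 29
`val *= 3` → val = 36
`m -= 1` → m = 28
`val //= 4` → val = 9
So val = 9

Answer: 9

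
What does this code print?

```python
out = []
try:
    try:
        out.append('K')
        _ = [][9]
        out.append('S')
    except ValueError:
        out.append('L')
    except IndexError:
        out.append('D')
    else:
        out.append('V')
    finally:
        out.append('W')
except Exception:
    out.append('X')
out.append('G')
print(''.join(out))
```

Execution trace: 'K' (inner try body) → 'D' (inner except IndexError) → 'W' (inner finally) → 'G' (after the try/except). Output: KDWG

Answer: KDWG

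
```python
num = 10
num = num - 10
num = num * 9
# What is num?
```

Trace:
`num = 10` → num = 10
`num = num - 10` → num = 0
`num = num * 9` → num = 0
So num = 0

Answer: 0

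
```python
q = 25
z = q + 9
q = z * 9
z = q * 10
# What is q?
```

Trace:
`q = 25` → q = 25
`z = q + 9` → z = 34
`q = z * 9` → q = 306
`z = q * 10` → z = 3060
So q = 306

Answer: 306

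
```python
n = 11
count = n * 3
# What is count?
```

Trace:
`n = 11` → n = 11
`count = n * 3` → count = 33
So count = 33

Answer: 33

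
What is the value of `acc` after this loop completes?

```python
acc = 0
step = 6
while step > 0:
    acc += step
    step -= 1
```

Sum 6 down to 1
`acc` takes the values: 0 → 6 → 11 → 15 → 18 → 20 → 21

Answer: 21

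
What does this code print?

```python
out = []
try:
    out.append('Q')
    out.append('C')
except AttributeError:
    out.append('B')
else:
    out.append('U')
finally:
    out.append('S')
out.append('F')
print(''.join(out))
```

Execution trace: 'Q' (try body) → 'C' (try body, no exception) → 'U' (else) → 'S' (finally) → 'F' (after the try/except). Output: QCUSF

Answer: QCUSF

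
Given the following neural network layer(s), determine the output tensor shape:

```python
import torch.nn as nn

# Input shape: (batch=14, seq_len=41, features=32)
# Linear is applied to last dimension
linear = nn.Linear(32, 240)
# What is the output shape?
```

Input: (14, 41, 32) -> Output: (14, 41, 240)

Answer: (14, 41, 240)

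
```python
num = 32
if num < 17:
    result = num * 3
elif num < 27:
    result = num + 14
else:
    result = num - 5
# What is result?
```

Trace:
`num = 32` → num = 32
`if num < 17: ...` → num < 17 is False, num < 27 is False, take else branch → result = 27
So result = 27

Answer: 27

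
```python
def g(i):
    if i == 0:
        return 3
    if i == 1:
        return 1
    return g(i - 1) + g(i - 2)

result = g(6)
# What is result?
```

Build up from base cases: g(0)=3, g(1)=1, g(2)=4, g(3)=5, g(4)=9, g(5)=14, g(6)=23

Answer: 23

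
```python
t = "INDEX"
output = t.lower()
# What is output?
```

Trace:
`t = "INDEX"` → t = 'INDEX'
`output = t.lower()` → output = 'index'
So output = 'index'

Answer: 'index'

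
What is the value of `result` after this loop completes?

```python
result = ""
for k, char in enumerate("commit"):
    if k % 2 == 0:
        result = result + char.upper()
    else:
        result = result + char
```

Uppercase even positions in 'commit'
`result` takes the values: "" → "C" → "Co" → "CoM" → "CoMm" → "CoMmI" → "CoMmIt"

Answer: "CoMmIt"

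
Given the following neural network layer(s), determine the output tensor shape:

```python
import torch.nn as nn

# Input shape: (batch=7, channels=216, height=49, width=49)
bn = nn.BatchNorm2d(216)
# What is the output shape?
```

Input: (7, 216, 49, 49) -> Output: (7, 216, 49, 49)

Answer: (7, 216, 49, 49)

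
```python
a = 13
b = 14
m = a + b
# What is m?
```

Trace:
`a = 13` → a = 13
`b = 14` → b = 14
`m = a + b` → m = 27
So m = 27

Answer: 27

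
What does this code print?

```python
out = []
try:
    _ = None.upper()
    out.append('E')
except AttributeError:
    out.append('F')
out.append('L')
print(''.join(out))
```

Execution trace: 'F' (except AttributeError) → 'L' (after the try/except). Output: FL

Answer: FL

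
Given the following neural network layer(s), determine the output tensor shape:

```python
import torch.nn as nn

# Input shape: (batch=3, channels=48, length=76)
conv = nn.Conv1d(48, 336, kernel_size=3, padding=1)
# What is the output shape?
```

Input: (3, 48, 76) -> Output: (3, 336, 76)

Answer: (3, 336, 76)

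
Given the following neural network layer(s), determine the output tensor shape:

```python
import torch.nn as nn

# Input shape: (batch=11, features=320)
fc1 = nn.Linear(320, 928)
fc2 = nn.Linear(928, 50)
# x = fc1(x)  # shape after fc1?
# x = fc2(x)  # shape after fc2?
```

Input: (11, 320) -> after fc1: (11, 928) -> Output: (11, 50)

Answer: (11, 50)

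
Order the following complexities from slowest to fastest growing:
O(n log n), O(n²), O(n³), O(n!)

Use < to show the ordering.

Ordered by growth rate: O(n log n) < O(n²) < O(n³) < O(n!)

Answer: O(n log n) < O(n²) < O(n³) < O(n!)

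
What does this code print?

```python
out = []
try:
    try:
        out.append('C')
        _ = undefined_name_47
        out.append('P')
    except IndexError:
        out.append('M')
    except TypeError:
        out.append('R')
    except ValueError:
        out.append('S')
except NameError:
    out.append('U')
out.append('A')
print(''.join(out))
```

Execution trace: 'C' (try body) → 'U' (outer except NameError) → 'A' (after the try/except). Output: CUA

Answer: CUA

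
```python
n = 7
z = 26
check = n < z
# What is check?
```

Trace:
`n = 7` → n = 7
`z = 26` → z = 26
`check = n < z` → check = True
So check = True

Answer: True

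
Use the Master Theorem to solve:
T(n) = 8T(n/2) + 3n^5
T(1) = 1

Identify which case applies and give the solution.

a=8, b=2, f(n)=3n^5. log_2(8) = 3. Since c=5 > 3 and the regularity condition holds (8(n/2)^5 = (8/2^5)n^5 with 8/2^5 < 1), Case 3 applies: T(n) = Θ(f(n)) = O(n^5).

Answer: O(n^5) - Case 3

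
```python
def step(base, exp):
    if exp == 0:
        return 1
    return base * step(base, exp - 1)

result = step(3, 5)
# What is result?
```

step(3, 5) = 3 * 3 * 3 * 3 * 3 = 243

Answer: 243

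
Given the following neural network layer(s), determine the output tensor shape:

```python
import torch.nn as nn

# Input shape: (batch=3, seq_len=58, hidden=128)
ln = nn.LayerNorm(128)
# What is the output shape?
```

Input: (3, 58, 128) -> Output: (3, 58, 128)

Answer: (3, 58, 128)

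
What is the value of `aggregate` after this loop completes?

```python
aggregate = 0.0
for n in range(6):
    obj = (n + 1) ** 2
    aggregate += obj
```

Sum of squared losses 1² + 2² + ... + 6²
`aggregate` takes the values: 0.0 → 1.0 → 5.0 → 14.0 → 30.0 → 55.0 → 91.0

Answer: 91.0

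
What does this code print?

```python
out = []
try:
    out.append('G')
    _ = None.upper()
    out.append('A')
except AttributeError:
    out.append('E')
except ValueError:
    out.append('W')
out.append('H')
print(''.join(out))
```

Execution trace: 'G' (try body) → 'E' (except AttributeError) → 'H' (after the try/except). Output: GEH

Answer: GEH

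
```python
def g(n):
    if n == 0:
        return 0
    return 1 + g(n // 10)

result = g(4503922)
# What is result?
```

Count of digits of 4503922: 7

Answer: 7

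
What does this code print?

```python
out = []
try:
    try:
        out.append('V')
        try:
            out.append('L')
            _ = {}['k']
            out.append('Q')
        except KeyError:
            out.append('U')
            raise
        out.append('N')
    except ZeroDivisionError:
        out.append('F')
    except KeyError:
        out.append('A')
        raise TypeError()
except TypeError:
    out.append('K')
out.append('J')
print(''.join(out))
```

Execution trace: 'V' (try body) → 'L' (inner try body) → 'U' (inner except KeyError) → 'A' (except KeyError) → 'K' (outer except TypeError) → 'J' (after the try/except). Output: VLUAKJ

Answer: VLUAKJ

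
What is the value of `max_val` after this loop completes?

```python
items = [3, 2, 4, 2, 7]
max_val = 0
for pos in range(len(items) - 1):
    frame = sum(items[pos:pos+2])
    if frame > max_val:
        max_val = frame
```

Max sum of 2-element window in [3, 2, 4, 2, 7]
`max_val` takes the values: 0 → 5 → 6 → 9

Answer: 9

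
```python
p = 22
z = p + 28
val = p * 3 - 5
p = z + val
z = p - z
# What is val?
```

Trace:
`p = 22` → p = 22
`z = p + 28` → z = 50
`val = p * 3 - 5` → val = 61
`p = z + val` → p = 111
`z = p - z` → z = 61
So val = 61

Answer: 61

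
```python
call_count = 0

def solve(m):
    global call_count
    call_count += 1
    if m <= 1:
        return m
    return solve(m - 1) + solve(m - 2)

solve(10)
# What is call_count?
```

Calls(m) = 1 + Calls(m-1) + Calls(m-2); Calls(0)=Calls(1)=1. For m=10 this gives 177.

Answer: 177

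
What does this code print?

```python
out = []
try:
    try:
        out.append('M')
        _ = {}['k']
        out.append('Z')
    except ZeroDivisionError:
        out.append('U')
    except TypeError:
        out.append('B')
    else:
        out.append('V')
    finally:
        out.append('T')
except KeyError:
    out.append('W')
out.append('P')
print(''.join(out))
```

Execution trace: 'M' (inner try body) → 'T' (inner finally) → 'W' (outer except KeyError) → 'P' (after the try/except). Output: MTWP

Answer: MTWP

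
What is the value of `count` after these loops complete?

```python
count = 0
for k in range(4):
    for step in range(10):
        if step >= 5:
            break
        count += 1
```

Inner breaks at 5, outer runs 4 times
`count` takes the values: 0 → 1 → 2 → 3 → 4 → 5 → 6 → 7 → 8 → 9 → 10 → 11 → 12 → 13 → 14 → 15 → 16 → 17 → 18 → 19 → 20

Answer: 20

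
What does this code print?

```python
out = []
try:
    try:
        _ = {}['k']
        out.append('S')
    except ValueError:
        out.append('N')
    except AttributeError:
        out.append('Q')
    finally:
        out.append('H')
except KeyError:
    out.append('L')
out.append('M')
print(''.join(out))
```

Execution trace: 'H' (inner finally) → 'L' (outer except KeyError) → 'M' (after the try/except). Output: HLM

Answer: HLM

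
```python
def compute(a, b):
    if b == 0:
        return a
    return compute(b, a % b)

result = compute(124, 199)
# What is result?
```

compute(124, 199) -> compute(199, 124) -> compute(124, 75) -> compute(75, 49) -> compute(49, 26) -> compute(26, 23) -> compute(23, 3) -> compute(3, 2) -> compute(2, 1) -> compute(1, 0) -> 1

Answer: 1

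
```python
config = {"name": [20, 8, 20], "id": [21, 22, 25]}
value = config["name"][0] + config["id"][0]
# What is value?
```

Trace:
`config = {"name": [20, 8, 20], "id": [21, 22, 25]}` → config = {'name': [20, 8, 20], 'id': [21, 22, 25]}
`value = config["name"][0] + config["id"][0]` → value = 41
So value = 41

Answer: 41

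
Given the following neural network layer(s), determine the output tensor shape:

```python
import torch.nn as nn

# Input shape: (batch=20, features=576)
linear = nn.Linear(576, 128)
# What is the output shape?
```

Input: (20, 576) -> Output: (20, 128)

Answer: (20, 128)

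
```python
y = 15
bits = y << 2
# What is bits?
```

Trace:
`y = 15` → y = 15
`bits = y << 2` → bits = 60
So bits = 60

Answer: 60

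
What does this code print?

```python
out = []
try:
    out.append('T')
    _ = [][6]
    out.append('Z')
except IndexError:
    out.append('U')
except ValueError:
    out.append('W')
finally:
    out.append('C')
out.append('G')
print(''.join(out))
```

Execution trace: 'T' (try body) → 'U' (except IndexError) → 'C' (finally) → 'G' (after the try/except). Output: TUCG

Answer: TUCG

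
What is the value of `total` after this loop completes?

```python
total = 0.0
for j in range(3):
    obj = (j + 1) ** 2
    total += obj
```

Sum of squared losses 1² + 2² + ... + 3²
`total` takes the values: 0.0 → 1.0 → 5.0 → 14.0

Answer: 14.0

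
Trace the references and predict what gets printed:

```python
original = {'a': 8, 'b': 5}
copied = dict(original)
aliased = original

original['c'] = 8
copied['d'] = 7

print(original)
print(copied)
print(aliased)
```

Key concept: dict() creates copy, assignment creates alias.
Step by step:
`original = {'a': 8, 'b': 5}` → original = {'a': 8, 'b': 5}
`copied = dict(original)` → copied = {'a': 8, 'b': 5}
`aliased = original` → aliased = {'a': 8, 'b': 5} (same object as original)
`original['c'] = 8` → original = {'a': 8, 'b': 5, 'c': 8} (same object as aliased); aliased = {'a': 8, 'b': 5, 'c': 8} (same object as original)
`copied['d'] = 7` → copied = {'a': 8, 'b': 5, 'd': 7}
`print(original)` → prints {'a': 8, 'b': 5, 'c': 8}
`print(copied)` → prints {'a': 8, 'b': 5, 'd': 7}
`print(aliased)` → prints {'a': 8, 'b': 5, 'c': 8}

Answer:
{'a': 8, 'b': 5, 'c': 8}
{'a': 8, 'b': 5, 'd': 7}
{'a': 8, 'b': 5, 'c': 8}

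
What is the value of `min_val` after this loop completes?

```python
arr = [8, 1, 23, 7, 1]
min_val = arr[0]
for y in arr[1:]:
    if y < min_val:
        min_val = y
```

Minimum of [8, 1, 23, 7, 1]
`min_val` takes the values: 8 → 1

Answer: 1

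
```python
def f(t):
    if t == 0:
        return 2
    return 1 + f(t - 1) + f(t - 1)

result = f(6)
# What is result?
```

f(t) = 1 + 2·f(t-1), f(0)=2. Closed form: (2+1)·2^6 - 1 = 191.

Answer: 191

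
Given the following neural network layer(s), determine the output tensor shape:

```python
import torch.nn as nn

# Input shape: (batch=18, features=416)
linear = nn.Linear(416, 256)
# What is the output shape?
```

Input: (18, 416) -> Output: (18, 256)

Answer: (18, 256)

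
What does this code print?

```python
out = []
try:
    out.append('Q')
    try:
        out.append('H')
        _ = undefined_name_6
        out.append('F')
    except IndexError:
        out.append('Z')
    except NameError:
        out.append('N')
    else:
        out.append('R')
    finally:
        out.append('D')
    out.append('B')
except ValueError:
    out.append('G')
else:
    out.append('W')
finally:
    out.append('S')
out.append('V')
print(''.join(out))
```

Execution trace: 'Q' (try body) → 'H' (inner try body) → 'N' (inner except NameError) → 'D' (inner finally) → 'B' (try body, no exception) → 'W' (else) → 'S' (finally) → 'V' (after the try/except). Output: QHNDBWSV

Answer: QHNDBWSV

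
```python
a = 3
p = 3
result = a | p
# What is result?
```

Trace:
`a = 3` → a = 3
`p = 3` → p = 3
`result = a | p` → result = 3
So result = 3

Answer: 3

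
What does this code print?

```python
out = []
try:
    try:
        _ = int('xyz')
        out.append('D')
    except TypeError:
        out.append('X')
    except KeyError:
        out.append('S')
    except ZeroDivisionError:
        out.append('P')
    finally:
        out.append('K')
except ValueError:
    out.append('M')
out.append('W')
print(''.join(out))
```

Execution trace: 'K' (inner finally) → 'M' (outer except ValueError) → 'W' (after the try/except). Output: KMW

Answer: KMW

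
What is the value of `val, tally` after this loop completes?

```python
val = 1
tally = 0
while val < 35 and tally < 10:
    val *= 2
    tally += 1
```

Double until >= 35 or 10 iterations
`val, tally` takes the values: (1, 0) → (2, 0) → (2, 1) → (4, 1) → (4, 2) → (8, 2) → (8, 3) → (16, 3) → (16, 4) → (32, 4) → (32, 5) → (64, 5) → (64, 6)

Answer: 64, 6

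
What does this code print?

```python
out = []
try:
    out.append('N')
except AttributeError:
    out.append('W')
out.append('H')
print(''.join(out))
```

Execution trace: 'N' (try body, no exception) → 'H' (after the try/except). Output: NH

Answer: NH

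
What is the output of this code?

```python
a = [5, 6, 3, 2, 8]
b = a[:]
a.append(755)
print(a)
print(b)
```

Key concept: slice [:] creates copy.
Step by step:
`a = [5, 6, 3, 2, 8]` → a = [5, 6, 3, 2, 8]
`b = a[:]` → b = [5, 6, 3, 2, 8]
`a.append(755)` → a = [5, 6, 3, 2, 8, 755]
`print(a)` → prints [5, 6, 3, 2, 8, 755]
`print(b)` → prints [5, 6, 3, 2, 8]

Answer:
[5, 6, 3, 2, 8, 755]
[5, 6, 3, 2, 8]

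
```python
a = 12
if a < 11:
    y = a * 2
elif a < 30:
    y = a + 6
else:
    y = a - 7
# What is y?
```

Trace:
`a = 12` → a = 12
`if a < 11: ...` → a < 11 is False, a < 30 is True → y = 18
So y = 18

Answer: 18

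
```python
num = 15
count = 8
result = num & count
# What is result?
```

Trace:
`num = 15` → num = 15
`count = 8` → count = 8
`result = num & count` → result = 8
So result = 8

Answer: 8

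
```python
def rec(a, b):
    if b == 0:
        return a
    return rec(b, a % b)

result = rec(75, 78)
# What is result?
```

rec(75, 78) -> rec(78, 75) -> rec(75, 3) -> rec(3, 0) -> 3

Answer: 3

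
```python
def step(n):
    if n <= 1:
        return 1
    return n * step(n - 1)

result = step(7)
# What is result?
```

step(7) = 7 * 6 * 5 * 4 * 3 * 2 * 1 = 5040

Answer: 5040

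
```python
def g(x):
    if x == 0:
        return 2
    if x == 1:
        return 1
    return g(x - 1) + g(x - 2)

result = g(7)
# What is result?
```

Build up from base cases: g(0)=2, g(1)=1, g(2)=3, g(3)=4, g(4)=7, g(5)=11, g(6)=18, ..., g(7)=29

Answer: 29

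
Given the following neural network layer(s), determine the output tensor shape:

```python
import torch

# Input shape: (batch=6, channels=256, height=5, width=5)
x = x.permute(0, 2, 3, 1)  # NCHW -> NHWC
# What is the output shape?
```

Input: (6, 256, 5, 5) -> Output: (6, 5, 5, 256)

Answer: (6, 5, 5, 256)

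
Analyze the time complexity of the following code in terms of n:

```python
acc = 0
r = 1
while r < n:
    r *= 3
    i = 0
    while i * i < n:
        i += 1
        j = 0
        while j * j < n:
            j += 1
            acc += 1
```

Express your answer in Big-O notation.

Each loop level contributes: log n × √n × √n. Multiplying the contributions gives O(n log n).

Answer: O(n log n)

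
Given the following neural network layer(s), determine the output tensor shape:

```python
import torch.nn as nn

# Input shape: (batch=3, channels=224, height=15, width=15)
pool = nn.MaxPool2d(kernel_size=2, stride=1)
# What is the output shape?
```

Input: (3, 224, 15, 15) -> Output: (3, 224, 14, 14)

Answer: (3, 224, 14, 14)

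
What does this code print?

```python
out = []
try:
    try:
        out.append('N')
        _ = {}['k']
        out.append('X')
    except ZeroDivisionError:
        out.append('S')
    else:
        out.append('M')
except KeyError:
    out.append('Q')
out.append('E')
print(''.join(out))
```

Execution trace: 'N' (try body) → 'Q' (outer except KeyError) → 'E' (after the try/except). Output: NQE

Answer: NQE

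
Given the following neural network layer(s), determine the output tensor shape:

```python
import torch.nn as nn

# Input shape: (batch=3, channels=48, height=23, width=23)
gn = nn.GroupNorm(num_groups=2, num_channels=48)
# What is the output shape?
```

Input: (3, 48, 23, 23) -> Output: (3, 48, 23, 23)

Answer: (3, 48, 23, 23)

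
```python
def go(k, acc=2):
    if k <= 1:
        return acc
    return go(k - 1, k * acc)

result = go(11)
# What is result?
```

Accumulator trace (n, acc): (11, 2) -> (10, 22) -> (9, 220) -> (8, 1980) -> (7, 15840) -> (6, 110880) -> (5, 665280) -> (4, 3326400) -> (3, 13305600) -> (2, 39916800) -> (1, 79833600) -> return 79833600

Answer: 79833600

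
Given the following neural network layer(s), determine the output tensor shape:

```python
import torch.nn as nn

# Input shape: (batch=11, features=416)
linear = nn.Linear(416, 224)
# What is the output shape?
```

Input: (11, 416) -> Output: (11, 224)

Answer: (11, 224)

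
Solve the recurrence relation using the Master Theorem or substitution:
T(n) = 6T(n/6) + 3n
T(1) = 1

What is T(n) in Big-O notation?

By Master Theorem: a=6, b=6, f(n)=3n. Since log_6(6) = 1 and f(n) = Θ(n^1), Case 2 applies. T(n) = O(n log n).

Answer: O(n log n)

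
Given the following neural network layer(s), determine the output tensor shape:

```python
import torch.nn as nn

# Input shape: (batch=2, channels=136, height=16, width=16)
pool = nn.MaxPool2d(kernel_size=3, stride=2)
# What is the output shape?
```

Input: (2, 136, 16, 16) -> Output: (2, 136, 7, 7)

Answer: (2, 136, 7, 7)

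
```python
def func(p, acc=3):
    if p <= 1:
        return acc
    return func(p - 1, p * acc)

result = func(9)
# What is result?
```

Accumulator trace (n, acc): (9, 3) -> (8, 27) -> (7, 216) -> (6, 1512) -> (5, 9072) -> (4, 45360) -> (3, 181440) -> (2, 544320) -> (1, 1088640) -> return 1088640

Answer: 1088640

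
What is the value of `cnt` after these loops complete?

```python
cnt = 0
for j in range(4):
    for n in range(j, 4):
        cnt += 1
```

Upper triangle: 4 + 3 + ... + 1
`cnt` takes the values: 0 → 1 → 2 → 3 → 4 → 5 → 6 → 7 → 8 → 9 → 10

Answer: 10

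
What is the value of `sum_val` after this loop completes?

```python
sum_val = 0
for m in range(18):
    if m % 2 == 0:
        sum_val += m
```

Sum of even numbers 0 to 17
`sum_val` takes the values: 0 → 2 → 6 → 12 → 20 → 30 → 42 → 56 → 72

Answer: 72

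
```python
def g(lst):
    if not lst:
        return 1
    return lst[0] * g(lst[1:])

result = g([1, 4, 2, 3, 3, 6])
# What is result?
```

Product over [1, 4, 2, 3, 3, 6] = 1 * 4 * 2 * 3 * 3 * 6 = 432

Answer: 432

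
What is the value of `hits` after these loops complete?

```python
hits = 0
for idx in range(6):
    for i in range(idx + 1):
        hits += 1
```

Triangle: 1 + 2 + ... + 6
`hits` takes the values: 0 → 1 → 2 → 3 → 4 → 5 → 6 → 7 → 8 → 9 → 10 → 11 → 12 → 13 → 14 → 15 → 16 → 17 → 18 → 19 → 20 → 21

Answer: 21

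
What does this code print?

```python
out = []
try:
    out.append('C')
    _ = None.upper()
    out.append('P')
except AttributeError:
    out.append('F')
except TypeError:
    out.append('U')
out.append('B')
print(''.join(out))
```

Execution trace: 'C' (try body) → 'F' (except AttributeError) → 'B' (after the try/except). Output: CFB

Answer: CFB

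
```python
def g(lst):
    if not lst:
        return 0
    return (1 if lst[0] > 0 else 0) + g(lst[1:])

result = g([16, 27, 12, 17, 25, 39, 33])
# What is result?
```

Count of positive elements in [16, 27, 12, 17, 25, 39, 33] = 7

Answer: 7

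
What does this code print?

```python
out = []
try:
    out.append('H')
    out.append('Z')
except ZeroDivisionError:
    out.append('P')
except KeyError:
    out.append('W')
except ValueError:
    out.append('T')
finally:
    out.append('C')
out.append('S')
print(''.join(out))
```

Execution trace: 'H' (try body) → 'Z' (try body, no exception) → 'C' (finally) → 'S' (after the try/except). Output: HZCS

Answer: HZCS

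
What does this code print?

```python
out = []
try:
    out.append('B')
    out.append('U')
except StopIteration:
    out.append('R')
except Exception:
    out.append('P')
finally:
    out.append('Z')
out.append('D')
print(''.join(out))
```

Execution trace: 'B' (try body) → 'U' (try body, no exception) → 'Z' (finally) → 'D' (after the try/except). Output: BUZD

Answer: BUZD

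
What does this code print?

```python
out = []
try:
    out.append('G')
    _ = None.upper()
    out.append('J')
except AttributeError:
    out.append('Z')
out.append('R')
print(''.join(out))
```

Execution trace: 'G' (try body) → 'Z' (except AttributeError) → 'R' (after the try/except). Output: GZR

Answer: GZR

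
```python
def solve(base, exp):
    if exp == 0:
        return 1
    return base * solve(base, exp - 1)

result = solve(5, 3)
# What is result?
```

solve(5, 3) = 5 * 5 * 5 = 125

Answer: 125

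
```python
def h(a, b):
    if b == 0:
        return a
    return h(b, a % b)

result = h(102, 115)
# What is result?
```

h(102, 115) -> h(115, 102) -> h(102, 13) -> h(13, 11) -> h(11, 2) -> h(2, 1) -> h(1, 0) -> 1

Answer: 1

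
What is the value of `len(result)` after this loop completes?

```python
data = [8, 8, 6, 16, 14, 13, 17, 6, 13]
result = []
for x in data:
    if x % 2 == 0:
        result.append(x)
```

Count even numbers in [8, 8, 6, 16, 14, 13, 17, 6, 13]
`result` takes the values: [] → [8] → [8, 8] → [8, 8, 6] → [8, 8, 6, 16] → [8, 8, 6, 16, 14] → [8, 8, 6, 16, 14, 6]
So `len(result)` = 6

Answer: 6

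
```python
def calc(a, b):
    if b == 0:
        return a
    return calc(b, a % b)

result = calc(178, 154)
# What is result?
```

calc(178, 154) -> calc(154, 24) -> calc(24, 10) -> calc(10, 4) -> calc(4, 2) -> calc(2, 0) -> 2

Answer: 2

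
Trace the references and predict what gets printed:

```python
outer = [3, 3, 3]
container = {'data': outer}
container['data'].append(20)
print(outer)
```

Key concept: dict holds reference to list.
Step by step:
`outer = [3, 3, 3]` → outer = [3, 3, 3]
`container = {'data': outer}` → container = {'data': [3, 3, 3]}
`container['data'].append(20)` → outer = [3, 3, 3, 20]; container = {'data': [3, 3, 3, 20]}
`print(outer)` → prints [3, 3, 3, 20]

Answer: [3, 3, 3, 20]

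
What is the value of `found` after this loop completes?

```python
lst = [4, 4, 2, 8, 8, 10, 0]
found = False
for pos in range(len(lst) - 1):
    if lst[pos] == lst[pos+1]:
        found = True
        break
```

Check consecutive duplicates in [4, 4, 2, 8, 8, 10, 0]
`found` takes the values: False → True

Answer: True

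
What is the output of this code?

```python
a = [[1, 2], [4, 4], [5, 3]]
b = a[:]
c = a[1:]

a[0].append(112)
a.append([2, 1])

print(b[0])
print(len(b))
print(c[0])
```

Key concept: slice with nested mutation.
Step by step:
`a = [[1, 2], [4, 4], [5, 3]]` → a = [[1, 2], [4, 4], [5, 3]]
`b = a[:]` → b = [[1, 2], [4, 4], [5, 3]]
`c = a[1:]` → c = [[4, 4], [5, 3]]
`a[0].append(112)` → a = [[1, 2, 112], [4, 4], [5, 3]]; b = [[1, 2, 112], [4, 4], [5, 3]]
`a.append([2, 1])` → a = [[1, 2, 112], [4, 4], [5, 3], [2, 1]]
`print(b[0])` → prints [1, 2, 112]
`print(len(b))` → prints 3
`print(c[0])` → prints [4, 4]

Answer:
[1, 2, 112]
3
[4, 4]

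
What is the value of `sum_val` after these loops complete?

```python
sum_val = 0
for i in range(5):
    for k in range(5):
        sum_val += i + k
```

Sum of all i+k for i,k in 5x5
`sum_val` takes the values: 0 → 1 → 3 → 6 → 10 → 11 → 13 → 16 → 20 → 25 → 27 → 30 → 34 → 39 → 45 → 48 → 52 → 57 → 63 → 70 → 74 → 79 → 85 → 92 → 100

Answer: 100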